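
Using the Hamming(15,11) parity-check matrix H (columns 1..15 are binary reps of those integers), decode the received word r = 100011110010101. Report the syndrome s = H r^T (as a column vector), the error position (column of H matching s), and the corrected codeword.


s = (0, 1, 0, 0)^T, error position = 4, corrected codeword c = 100111110010101

Compute s = H r^T mod 2 one row at a time:
  s_1 = 1 + 0 + 0 + 1 + 0 + 1 + 0 + 1 = 4 ≡ 0 (mod 2).
  s_2 = 0 + 1 + 1 + 1 + 0 + 1 + 0 + 1 = 5 ≡ 1 (mod 2).
  s_3 = 0 + 0 + 1 + 1 + 0 + 1 + 0 + 1 = 4 ≡ 0 (mod 2).
  s_4 = 1 + 0 + 1 + 1 + 0 + 1 + 1 + 1 = 6 ≡ 0 (mod 2).
s = (0, 1, 0, 0)^T — this equals column 4 of H (binary 0100), so error is at position 4.
Correct: flip bit 4 of r = 100011110010101 to get c = 100111110010101.


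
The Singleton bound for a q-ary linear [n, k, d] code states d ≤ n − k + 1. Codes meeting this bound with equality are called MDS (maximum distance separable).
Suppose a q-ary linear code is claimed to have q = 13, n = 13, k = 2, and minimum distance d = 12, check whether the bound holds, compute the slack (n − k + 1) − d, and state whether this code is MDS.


Singleton RHS = n − k + 1 = 12, slack = 0, bound satisfied, MDS.

Singleton bound: d ≤ n − k + 1.
Here n = 13, k = 2, so n − k + 1 = 12.
Given d = 12, check d ≤ 12: YES.
Slack = (n − k + 1) − d = 0.
The code is MDS (slack = 0).
Description: the claimed parameters are [13, 2, 12]_13; such a code would be MDS (meets Singleton bound).


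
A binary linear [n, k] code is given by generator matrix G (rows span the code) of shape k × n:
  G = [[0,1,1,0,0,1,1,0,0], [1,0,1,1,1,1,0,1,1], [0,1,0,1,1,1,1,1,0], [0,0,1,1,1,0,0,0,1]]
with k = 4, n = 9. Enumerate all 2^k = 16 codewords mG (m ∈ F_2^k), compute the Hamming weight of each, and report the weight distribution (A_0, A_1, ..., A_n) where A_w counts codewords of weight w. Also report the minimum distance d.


Weight distribution: A_0 = 1, A_2 = 1, A_3 = 2, A_4 = 3, A_5 = 4, A_6 = 3, A_7 = 2. Minimum distance d = 2.

Enumerate all 2^4 = 16 messages m ∈ F_2^4.
For each, compute codeword c = mG in F_2^9, then tally its weight.
  m = 0000 → c = 000000000, weight = 0.
  m = 1000 → c = 011001100, weight = 4.
  m = 0100 → c = 101111011, weight = 7.
  m = 1100 → c = 110110111, weight = 7.
  m = 0010 → c = 010111110, weight = 6.
  m = 1010 → c = 001110010, weight = 4.
  m = 0110 → c = 111000101, weight = 5.
  m = 1110 → c = 100001001, weight = 3.
  m = 0001 → c = 001110001, weight = 4.
  m = 1001 → c = 010111101, weight = 6.
  m = 0101 → c = 100001010, weight = 3.
  m = 1101 → c = 111000110, weight = 5.
  m = 0011 → c = 011001111, weight = 6.
  m = 1011 → c = 000000011, weight = 2.
  m = 0111 → c = 110110100, weight = 5.
  m = 1111 → c = 101111000, weight = 5.
Tally weights:
  weight 0: 1 codewords.
  weight 2: 1 codewords.
  weight 3: 2 codewords.
  weight 4: 3 codewords.
  weight 5: 4 codewords.
  weight 6: 3 codewords.
  weight 7: 2 codewords.
Minimum distance d = smallest w > 0 with A_w > 0 = 2.
Sanity: Σ A_w = 16 = 2^4 = 16 ✓.


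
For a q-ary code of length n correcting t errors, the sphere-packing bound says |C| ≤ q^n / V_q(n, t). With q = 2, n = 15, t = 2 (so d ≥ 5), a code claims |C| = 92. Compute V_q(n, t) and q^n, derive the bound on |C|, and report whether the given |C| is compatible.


V_q(n, t) = 121, q^n = 32768, Hamming bound = 270, |C| = 92 ≤ bound (satisfied).

Step 1: Compute V_q(n, t) = Σ_{j=0}^2 C(n, j) (q−1)^j.
  j = 0: C(15,0)·(1)^0 = 1·1 = 1.
  j = 1: C(15,1)·(1)^1 = 15·1 = 15.
  j = 2: C(15,2)·(1)^2 = 105·1 = 105.
  V_q(n, t) = 1 + 15 + 105 = 121.
Step 2: q^n = 2^15 = 32768.
Step 3: Hamming bound ⌊q^n / V_q(n,t)⌋ = ⌊32768/121⌋ = 270.
Step 4: Compare |C| = 92 to 270: satisfied.
The claimed |C| lies below the Hamming bound.


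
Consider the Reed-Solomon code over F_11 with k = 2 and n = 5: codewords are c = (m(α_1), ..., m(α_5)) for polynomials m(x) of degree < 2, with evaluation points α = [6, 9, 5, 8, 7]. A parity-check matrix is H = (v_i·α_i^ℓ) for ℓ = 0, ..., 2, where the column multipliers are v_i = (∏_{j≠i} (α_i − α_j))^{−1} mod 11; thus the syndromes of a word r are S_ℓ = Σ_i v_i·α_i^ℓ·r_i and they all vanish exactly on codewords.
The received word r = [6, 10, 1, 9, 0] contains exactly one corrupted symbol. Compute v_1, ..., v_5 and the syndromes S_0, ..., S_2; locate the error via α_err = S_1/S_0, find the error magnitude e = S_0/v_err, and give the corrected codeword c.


S = (3, 2, 5), error at position 4, error magnitude e = 4, c = [6, 10, 1, 5, 0].

Step 1: column multipliers v_i = (∏_{j≠i}(α_i − α_j))^{−1} mod 11.
  i = 1 (α = 6): (6−9)(6−5)(6−8)(6−7) = (−3)·1·(−2)·(−1) = −6 ≡ 5, so v_1 = 5^{−1} = 9 (mod 11).
  i = 2 (α = 9): (9−6)(9−5)(9−8)(9−7) = 3·4·1·2 = 24 ≡ 2, so v_2 = 2^{−1} = 6 (mod 11).
  i = 3 (α = 5): (5−6)(5−9)(5−8)(5−7) = (−1)·(−4)·(−3)·(−2) = 24 ≡ 2, so v_3 = 2^{−1} = 6 (mod 11).
  i = 4 (α = 8): (8−6)(8−9)(8−5)(8−7) = 2·(−1)·3·1 = −6 ≡ 5, so v_4 = 5^{−1} = 9 (mod 11).
  i = 5 (α = 7): (7−6)(7−9)(7−5)(7−8) = 1·(−2)·2·(−1) = 4 ≡ 4, so v_5 = 4^{−1} = 3 (mod 11).
  v = [9, 6, 6, 9, 3].
Step 2: syndromes of r = [6, 10, 1, 9, 0] (all sums mod 11).
  S_0 = Σ v_i r_i = 9·6 + 6·10 + 6·1 + 9·9 + 3·0 = 201 ≡ 3.
  S_1 = Σ v_i α_i r_i = 9·6·6 + 6·9·10 + 6·5·1 + 9·8·9 + 3·7·0 = 1542 ≡ 2.
  α_i^2 mod 11 = [3, 4, 3, 9, 5].
  S_2 = Σ v_i α_i^2 r_i = 9·3·6 + 6·4·10 + 6·3·1 + 9·9·9 + 3·5·0 = 1149 ≡ 5.
  S = (3, 2, 5) ≠ 0, so r is not a codeword (an error is present).
Step 3: locate the error. For a single error e at position i, S_ℓ = v_i·e·α_i^ℓ, so α_err = S_1/S_0.
  S_0^{−1} = 3^{−1} = 4 (mod 11), so α_err = 2·4 = 8 ≡ 8 = α_4. Error position i = 4.
  Consistency check: S_2/S_1 = 5·6 = 30 ≡ 8 = α_err ✓ (single-error assumption holds).
Step 4: error magnitude e = S_0/v_4 = S_0·∏_{j≠4}(α_4 − α_j) = 3·5 = 15 ≡ 4 (mod 11).
Step 5: correct position 4: c_4 = r_4 − e = 9 − 4 ≡ 5 (mod 11). Hence c = [6, 10, 1, 5, 0].
  Check: interpolating c through the α_i gives m(x) = 9 + 5·x (degree < 2) with m(α_i) = c_i for every i, so c is indeed a codeword.


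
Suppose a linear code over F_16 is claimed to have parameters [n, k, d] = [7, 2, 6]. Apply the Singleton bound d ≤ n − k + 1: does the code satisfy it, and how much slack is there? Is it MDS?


Singleton RHS = n − k + 1 = 6, slack = 0, bound satisfied, MDS.

Singleton bound: d ≤ n − k + 1.
Here n = 7, k = 2, so n − k + 1 = 6.
Given d = 6, check d ≤ 6: YES.
Slack = (n − k + 1) − d = 0.
The code is MDS (slack = 0).
Description: the claimed parameters are [7, 2, 6]_16; such a code would be MDS (meets Singleton bound).


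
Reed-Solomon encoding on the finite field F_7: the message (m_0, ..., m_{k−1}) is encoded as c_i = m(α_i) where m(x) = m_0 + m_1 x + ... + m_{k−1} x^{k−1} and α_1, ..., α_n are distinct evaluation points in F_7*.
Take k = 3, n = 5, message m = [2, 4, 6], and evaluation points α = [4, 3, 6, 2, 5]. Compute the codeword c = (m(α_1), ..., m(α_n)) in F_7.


c = [2, 5, 4, 6, 4]

Message polynomial: m(x) = 2 + 4·x + 6·x^2 (mod 7).
For each evaluation point α_i, compute m(α_i) mod 7:
  α_1 = 4: Horner steps 6 → 0 → 2, so m(4) = 2.
  α_2 = 3: Horner steps 6 → 1 → 5, so m(3) = 5.
  α_3 = 6: Horner steps 6 → 5 → 4, so m(6) = 4.
  α_4 = 2: Horner steps 6 → 2 → 6, so m(2) = 6.
  α_5 = 5: Horner steps 6 → 6 → 4, so m(5) = 4.
Codeword c = [2, 5, 4, 6, 4] ∈ F_7^5.


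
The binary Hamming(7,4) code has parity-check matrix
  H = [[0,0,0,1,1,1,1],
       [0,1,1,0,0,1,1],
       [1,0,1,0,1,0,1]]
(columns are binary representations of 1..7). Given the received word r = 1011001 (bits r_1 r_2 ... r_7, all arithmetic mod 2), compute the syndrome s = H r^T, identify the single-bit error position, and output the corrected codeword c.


s = (0, 0, 1)^T, error position = 1, corrected codeword c = 0011001

Compute s = H r^T mod 2 one row at a time:
  s_1 = 1 + 0 + 0 + 1 = 2 ≡ 0 (mod 2).
  s_2 = 0 + 1 + 0 + 1 = 2 ≡ 0 (mod 2).
  s_3 = 1 + 1 + 0 + 1 = 3 ≡ 1 (mod 2).
s = (0, 0, 1)^T — this equals column 1 of H (binary 001), so error is at position 1.
Correct: flip bit 1 of r = 1011001 to get c = 0011001.


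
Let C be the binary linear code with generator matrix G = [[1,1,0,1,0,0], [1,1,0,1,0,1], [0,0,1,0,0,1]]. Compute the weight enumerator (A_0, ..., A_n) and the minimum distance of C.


Weight distribution: A_0 = 1, A_1 = 2, A_2 = 1, A_3 = 1, A_4 = 2, A_5 = 1. Minimum distance d = 1.

Enumerate all 2^3 = 8 messages m ∈ F_2^3.
For each, compute codeword c = mG in F_2^6, then tally its weight.
  m = 000 → c = 000000, weight = 0.
  m = 100 → c = 110100, weight = 3.
  m = 010 → c = 110101, weight = 4.
  m = 110 → c = 000001, weight = 1.
  m = 001 → c = 001001, weight = 2.
  m = 101 → c = 111101, weight = 5.
  m = 011 → c = 111100, weight = 4.
  m = 111 → c = 001000, weight = 1.
Tally weights:
  weight 0: 1 codewords.
  weight 1: 2 codewords.
  weight 2: 1 codewords.
  weight 3: 1 codewords.
  weight 4: 2 codewords.
  weight 5: 1 codewords.
Minimum distance d = smallest w > 0 with A_w > 0 = 1.
Sanity: Σ A_w = 8 = 2^3 = 8 ✓.


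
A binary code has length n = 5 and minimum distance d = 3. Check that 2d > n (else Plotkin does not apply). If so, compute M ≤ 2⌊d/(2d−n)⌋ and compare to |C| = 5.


Plotkin bound M ≤ 6; given |C| = 5 ≤ bound (satisfied).

Check applicability: 2d = 6, n = 5.
2d − n = 1 > 0, so Plotkin applies.
Compute d/(2d−n) = 3/1 ≈ 3.0000.
⌊d/(2d−n)⌋ = 3.
Plotkin bound: M ≤ 2·3 = 6.
Given |C| = 5, check: satisfied.
This |C| is below the Plotkin bound.


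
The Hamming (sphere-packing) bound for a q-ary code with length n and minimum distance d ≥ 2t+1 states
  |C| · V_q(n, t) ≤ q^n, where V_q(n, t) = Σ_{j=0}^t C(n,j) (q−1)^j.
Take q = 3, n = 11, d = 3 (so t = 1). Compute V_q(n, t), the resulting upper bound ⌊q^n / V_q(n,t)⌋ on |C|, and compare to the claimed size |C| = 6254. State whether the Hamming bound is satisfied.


V_q(n, t) = 23, q^n = 177147, Hamming bound = 7702, |C| = 6254 ≤ bound (satisfied).

Step 1: Compute V_q(n, t) = Σ_{j=0}^1 C(n, j) (q−1)^j.
  j = 0: C(11,0)·(2)^0 = 1·1 = 1.
  j = 1: C(11,1)·(2)^1 = 11·2 = 22.
  V_q(n, t) = 1 + 22 = 23.
Step 2: q^n = 3^11 = 177147.
Step 3: Hamming bound ⌊q^n / V_q(n,t)⌋ = ⌊177147/23⌋ = 7702.
Step 4: Compare |C| = 6254 to 7702: satisfied.
The claimed |C| lies below the Hamming bound.


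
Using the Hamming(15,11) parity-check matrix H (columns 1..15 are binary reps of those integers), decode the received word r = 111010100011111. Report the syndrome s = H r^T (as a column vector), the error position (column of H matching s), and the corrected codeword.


s = (1, 0, 0, 1)^T, error position = 9, corrected codeword c = 111010101011111

Compute s = H r^T mod 2 one row at a time:
  s_1 = 0 + 0 + 0 + 1 + 1 + 1 + 1 + 1 = 5 ≡ 1 (mod 2).
  s_2 = 0 + 1 + 0 + 1 + 1 + 1 + 1 + 1 = 6 ≡ 0 (mod 2).
  s_3 = 1 + 1 + 0 + 1 + 0 + 1 + 1 + 1 = 6 ≡ 0 (mod 2).
  s_4 = 1 + 1 + 1 + 1 + 0 + 1 + 1 + 1 = 7 ≡ 1 (mod 2).
s = (1, 0, 0, 1)^T — this equals column 9 of H (binary 1001), so error is at position 9.
Correct: flip bit 9 of r = 111010100011111 to get c = 111010101011111.


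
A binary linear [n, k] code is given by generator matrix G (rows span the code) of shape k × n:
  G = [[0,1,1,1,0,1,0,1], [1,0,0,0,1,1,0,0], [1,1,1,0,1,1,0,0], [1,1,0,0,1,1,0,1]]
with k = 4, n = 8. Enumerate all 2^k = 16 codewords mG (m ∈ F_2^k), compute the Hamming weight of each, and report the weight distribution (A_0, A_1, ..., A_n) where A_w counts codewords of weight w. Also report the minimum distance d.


Weight distribution: A_0 = 1, A_2 = 3, A_3 = 4, A_4 = 3, A_5 = 4, A_6 = 1. Minimum distance d = 2.

Enumerate all 2^4 = 16 messages m ∈ F_2^4.
For each, compute codeword c = mG in F_2^8, then tally its weight.
  m = 0000 → c = 00000000, weight = 0.
  m = 1000 → c = 01110101, weight = 5.
  m = 0100 → c = 10001100, weight = 3.
  m = 1100 → c = 11111001, weight = 6.
  m = 0010 → c = 11101100, weight = 5.
  m = 1010 → c = 10011001, weight = 4.
  m = 0110 → c = 01100000, weight = 2.
  m = 1110 → c = 00010101, weight = 3.
  m = 0001 → c = 11001101, weight = 5.
  m = 1001 → c = 10111000, weight = 4.
  m = 0101 → c = 01000001, weight = 2.
  m = 1101 → c = 00110100, weight = 3.
  m = 0011 → c = 00100001, weight = 2.
  m = 1011 → c = 01010100, weight = 3.
  m = 0111 → c = 10101101, weight = 5.
  m = 1111 → c = 11011000, weight = 4.
Tally weights:
  weight 0: 1 codewords.
  weight 2: 3 codewords.
  weight 3: 4 codewords.
  weight 4: 3 codewords.
  weight 5: 4 codewords.
  weight 6: 1 codewords.
Minimum distance d = smallest w > 0 with A_w > 0 = 2.
Sanity: Σ A_w = 16 = 2^4 = 16 ✓.


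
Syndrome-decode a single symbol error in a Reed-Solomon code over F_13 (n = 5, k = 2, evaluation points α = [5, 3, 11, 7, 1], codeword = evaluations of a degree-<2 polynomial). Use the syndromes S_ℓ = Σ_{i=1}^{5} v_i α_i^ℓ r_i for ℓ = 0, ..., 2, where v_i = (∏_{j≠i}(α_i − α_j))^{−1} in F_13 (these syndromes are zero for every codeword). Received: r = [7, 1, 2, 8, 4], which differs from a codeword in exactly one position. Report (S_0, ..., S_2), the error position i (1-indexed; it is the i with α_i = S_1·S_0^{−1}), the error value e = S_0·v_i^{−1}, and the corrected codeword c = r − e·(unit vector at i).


S = (7, 9, 6), error at position 1, error magnitude e = 9, c = [11, 1, 2, 8, 4].

Step 1: column multipliers v_i = (∏_{j≠i}(α_i − α_j))^{−1} mod 13.
  i = 1 (α = 5): (5−3)(5−11)(5−7)(5−1) = 2·(−6)·(−2)·4 = 96 ≡ 5, so v_1 = 5^{−1} = 8 (mod 13).
  i = 2 (α = 3): (3−5)(3−11)(3−7)(3−1) = (−2)·(−8)·(−4)·2 = −128 ≡ 2, so v_2 = 2^{−1} = 7 (mod 13).
  i = 3 (α = 11): (11−5)(11−3)(11−7)(11−1) = 6·8·4·10 = 1920 ≡ 9, so v_3 = 9^{−1} = 3 (mod 13).
  i = 4 (α = 7): (7−5)(7−3)(7−11)(7−1) = 2·4·(−4)·6 = −192 ≡ 3, so v_4 = 3^{−1} = 9 (mod 13).
  i = 5 (α = 1): (1−5)(1−3)(1−11)(1−7) = (−4)·(−2)·(−10)·(−6) = 480 ≡ 12, so v_5 = 12^{−1} = 12 (mod 13).
  v = [8, 7, 3, 9, 12].
Step 2: syndromes of r = [7, 1, 2, 8, 4] (all sums mod 13).
  S_0 = Σ v_i r_i = 8·7 + 7·1 + 3·2 + 9·8 + 12·4 = 189 ≡ 7.
  S_1 = Σ v_i α_i r_i = 8·5·7 + 7·3·1 + 3·11·2 + 9·7·8 + 12·1·4 = 919 ≡ 9.
  α_i^2 mod 13 = [12, 9, 4, 10, 1].
  S_2 = Σ v_i α_i^2 r_i = 8·12·7 + 7·9·1 + 3·4·2 + 9·10·8 + 12·1·4 = 1527 ≡ 6.
  S = (7, 9, 6) ≠ 0, so r is not a codeword (an error is present).
Step 3: locate the error. For a single error e at position i, S_ℓ = v_i·e·α_i^ℓ, so α_err = S_1/S_0.
  S_0^{−1} = 7^{−1} = 2 (mod 13), so α_err = 9·2 = 18 ≡ 5 = α_1. Error position i = 1.
  Consistency check: S_2/S_1 = 6·3 = 18 ≡ 5 = α_err ✓ (single-error assumption holds).
Step 4: error magnitude e = S_0/v_1 = S_0·∏_{j≠1}(α_1 − α_j) = 7·5 = 35 ≡ 9 (mod 13).
Step 5: correct position 1: c_1 = r_1 − e = 7 − 9 ≡ 11 (mod 13). Hence c = [11, 1, 2, 8, 4].
  Check: interpolating c through the α_i gives m(x) = 12 + 5·x (degree < 2) with m(α_i) = c_i for every i, so c is indeed a codeword.


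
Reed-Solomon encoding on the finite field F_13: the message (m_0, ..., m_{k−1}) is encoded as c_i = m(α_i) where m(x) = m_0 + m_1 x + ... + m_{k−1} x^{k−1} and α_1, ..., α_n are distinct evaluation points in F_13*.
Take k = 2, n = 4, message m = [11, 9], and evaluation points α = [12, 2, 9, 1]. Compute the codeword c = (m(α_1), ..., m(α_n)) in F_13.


c = [2, 3, 1, 7]

Message polynomial: m(x) = 11 + 9·x (mod 13).
For each evaluation point α_i, compute m(α_i) mod 13:
  α_1 = 12: Horner steps 9 → 2, so m(12) = 2.
  α_2 = 2: Horner steps 9 → 3, so m(2) = 3.
  α_3 = 9: Horner steps 9 → 1, so m(9) = 1.
  α_4 = 1: Horner steps 9 → 7, so m(1) = 7.
Codeword c = [2, 3, 1, 7] ∈ F_13^4.


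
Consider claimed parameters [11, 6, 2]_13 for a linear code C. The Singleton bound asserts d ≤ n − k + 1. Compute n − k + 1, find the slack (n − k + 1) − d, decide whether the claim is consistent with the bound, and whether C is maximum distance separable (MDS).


Singleton RHS = n − k + 1 = 6, slack = 4, bound satisfied, not MDS.

Singleton bound: d ≤ n − k + 1.
Here n = 11, k = 6, so n − k + 1 = 6.
Given d = 2, check d ≤ 6: YES.
Slack = (n − k + 1) − d = 4.
The code is NOT MDS (slack = 4 > 0).
Description: the claimed parameters are [11, 6, 2]_13; such a code would be non-MDS.


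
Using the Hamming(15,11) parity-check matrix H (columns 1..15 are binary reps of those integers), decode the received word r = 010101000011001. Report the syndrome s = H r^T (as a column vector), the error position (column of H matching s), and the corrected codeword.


s = (1, 0, 0, 0)^T, error position = 8, corrected codeword c = 010101010011001

Compute s = H r^T mod 2 one row at a time:
  s_1 = 0 + 0 + 0 + 1 + 1 + 0 + 0 + 1 = 3 ≡ 1 (mod 2).
  s_2 = 1 + 0 + 1 + 0 + 1 + 0 + 0 + 1 = 4 ≡ 0 (mod 2).
  s_3 = 1 + 0 + 1 + 0 + 0 + 1 + 0 + 1 = 4 ≡ 0 (mod 2).
  s_4 = 0 + 0 + 0 + 0 + 0 + 1 + 0 + 1 = 2 ≡ 0 (mod 2).
s = (1, 0, 0, 0)^T — this equals column 8 of H (binary 1000), so error is at position 8.
Correct: flip bit 8 of r = 010101000011001 to get c = 010101010011001.


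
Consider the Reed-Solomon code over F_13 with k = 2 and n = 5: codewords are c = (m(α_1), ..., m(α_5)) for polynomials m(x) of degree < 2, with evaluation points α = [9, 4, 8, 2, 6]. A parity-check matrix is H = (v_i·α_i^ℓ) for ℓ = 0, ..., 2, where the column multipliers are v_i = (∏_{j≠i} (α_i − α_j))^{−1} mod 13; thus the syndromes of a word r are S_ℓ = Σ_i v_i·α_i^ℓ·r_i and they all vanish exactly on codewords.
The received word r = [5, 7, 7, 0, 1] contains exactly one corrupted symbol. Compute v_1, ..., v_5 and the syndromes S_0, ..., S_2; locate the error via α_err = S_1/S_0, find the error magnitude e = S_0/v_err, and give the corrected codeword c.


S = (3, 11, 10), error at position 3, error magnitude e = 12, c = [5, 7, 8, 0, 1].

Step 1: column multipliers v_i = (∏_{j≠i}(α_i − α_j))^{−1} mod 13.
  i = 1 (α = 9): (9−4)(9−8)(9−2)(9−6) = 5·1·7·3 = 105 ≡ 1, so v_1 = 1^{−1} = 1 (mod 13).
  i = 2 (α = 4): (4−9)(4−8)(4−2)(4−6) = (−5)·(−4)·2·(−2) = −80 ≡ 11, so v_2 = 11^{−1} = 6 (mod 13).
  i = 3 (α = 8): (8−9)(8−4)(8−2)(8−6) = (−1)·4·6·2 = −48 ≡ 4, so v_3 = 4^{−1} = 10 (mod 13).
  i = 4 (α = 2): (2−9)(2−4)(2−8)(2−6) = (−7)·(−2)·(−6)·(−4) = 336 ≡ 11, so v_4 = 11^{−1} = 6 (mod 13).
  i = 5 (α = 6): (6−9)(6−4)(6−8)(6−2) = (−3)·2·(−2)·4 = 48 ≡ 9, so v_5 = 9^{−1} = 3 (mod 13).
  v = [1, 6, 10, 6, 3].
Step 2: syndromes of r = [5, 7, 7, 0, 1] (all sums mod 13).
  S_0 = Σ v_i r_i = 1·5 + 6·7 + 10·7 + 6·0 + 3·1 = 120 ≡ 3.
  S_1 = Σ v_i α_i r_i = 1·9·5 + 6·4·7 + 10·8·7 + 6·2·0 + 3·6·1 = 791 ≡ 11.
  α_i^2 mod 13 = [3, 3, 12, 4, 10].
  S_2 = Σ v_i α_i^2 r_i = 1·3·5 + 6·3·7 + 10·12·7 + 6·4·0 + 3·10·1 = 1011 ≡ 10.
  S = (3, 11, 10) ≠ 0, so r is not a codeword (an error is present).
Step 3: locate the error. For a single error e at position i, S_ℓ = v_i·e·α_i^ℓ, so α_err = S_1/S_0.
  S_0^{−1} = 3^{−1} = 9 (mod 13), so α_err = 11·9 = 99 ≡ 8 = α_3. Error position i = 3.
  Consistency check: S_2/S_1 = 10·6 = 60 ≡ 8 = α_err ✓ (single-error assumption holds).
Step 4: error magnitude e = S_0/v_3 = S_0·∏_{j≠3}(α_3 − α_j) = 3·4 = 12 ≡ 12 (mod 13).
Step 5: correct position 3: c_3 = r_3 − e = 7 − 12 ≡ 8 (mod 13). Hence c = [5, 7, 8, 0, 1].
  Check: interpolating c through the α_i gives m(x) = 6 + 10·x (degree < 2) with m(α_i) = c_i for every i, so c is indeed a codeword.


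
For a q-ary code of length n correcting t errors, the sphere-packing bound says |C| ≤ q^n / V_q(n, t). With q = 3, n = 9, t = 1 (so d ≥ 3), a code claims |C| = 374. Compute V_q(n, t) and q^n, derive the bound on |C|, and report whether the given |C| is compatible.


V_q(n, t) = 19, q^n = 19683, Hamming bound = 1035, |C| = 374 ≤ bound (satisfied).

Step 1: Compute V_q(n, t) = Σ_{j=0}^1 C(n, j) (q−1)^j.
  j = 0: C(9,0)·(2)^0 = 1·1 = 1.
  j = 1: C(9,1)·(2)^1 = 9·2 = 18.
  V_q(n, t) = 1 + 18 = 19.
Step 2: q^n = 3^9 = 19683.
Step 3: Hamming bound ⌊q^n / V_q(n,t)⌋ = ⌊19683/19⌋ = 1035.
Step 4: Compare |C| = 374 to 1035: satisfied.
The claimed |C| lies below the Hamming bound.


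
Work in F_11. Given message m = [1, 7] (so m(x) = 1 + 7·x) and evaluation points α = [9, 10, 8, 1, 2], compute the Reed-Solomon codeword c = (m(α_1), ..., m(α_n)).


c = [9, 5, 2, 8, 4]

Message polynomial: m(x) = 1 + 7·x (mod 11).
For each evaluation point α_i, compute m(α_i) mod 11:
  α_1 = 9: Horner steps 7 → 9, so m(9) = 9.
  α_2 = 10: Horner steps 7 → 5, so m(10) = 5.
  α_3 = 8: Horner steps 7 → 2, so m(8) = 2.
  α_4 = 1: Horner steps 7 → 8, so m(1) = 8.
  α_5 = 2: Horner steps 7 → 4, so m(2) = 4.
Codeword c = [9, 5, 2, 8, 4] ∈ F_11^5.


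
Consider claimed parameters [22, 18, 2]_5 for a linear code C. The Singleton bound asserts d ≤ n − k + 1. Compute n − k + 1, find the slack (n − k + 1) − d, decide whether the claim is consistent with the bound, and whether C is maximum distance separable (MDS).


Singleton RHS = n − k + 1 = 5, slack = 3, bound satisfied, not MDS.

Singleton bound: d ≤ n − k + 1.
Here n = 22, k = 18, so n − k + 1 = 5.
Given d = 2, check d ≤ 5: YES.
Slack = (n − k + 1) − d = 3.
The code is NOT MDS (slack = 3 > 0).
Description: the claimed parameters are [22, 18, 2]_5; such a code would be non-MDS.


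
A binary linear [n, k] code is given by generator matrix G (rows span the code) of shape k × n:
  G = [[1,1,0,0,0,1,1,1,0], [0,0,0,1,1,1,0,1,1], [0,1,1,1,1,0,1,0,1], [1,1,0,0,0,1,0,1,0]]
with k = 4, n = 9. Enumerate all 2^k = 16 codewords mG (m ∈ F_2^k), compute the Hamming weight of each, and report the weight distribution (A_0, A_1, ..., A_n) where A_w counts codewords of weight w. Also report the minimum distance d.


Weight distribution: A_0 = 1, A_1 = 1, A_2 = 1, A_3 = 1, A_4 = 2, A_5 = 5, A_6 = 3, A_7 = 1, A_8 = 1. Minimum distance d = 1.

Enumerate all 2^4 = 16 messages m ∈ F_2^4.
For each, compute codeword c = mG in F_2^9, then tally its weight.
  m = 0000 → c = 000000000, weight = 0.
  m = 1000 → c = 110001110, weight = 5.
  m = 0100 → c = 000111011, weight = 5.
  m = 1100 → c = 110110101, weight = 6.
  m = 0010 → c = 011110101, weight = 6.
  m = 1010 → c = 101111011, weight = 7.
  m = 0110 → c = 011001110, weight = 5.
  m = 1110 → c = 101000000, weight = 2.
  m = 0001 → c = 110001010, weight = 4.
  m = 1001 → c = 000000100, weight = 1.
  m = 0101 → c = 110110001, weight = 5.
  m = 1101 → c = 000111111, weight = 6.
  m = 0011 → c = 101111111, weight = 8.
  m = 1011 → c = 011110001, weight = 5.
  m = 0111 → c = 101000100, weight = 3.
  m = 1111 → c = 011001010, weight = 4.
Tally weights:
  weight 0: 1 codewords.
  weight 1: 1 codewords.
  weight 2: 1 codewords.
  weight 3: 1 codewords.
  weight 4: 2 codewords.
  weight 5: 5 codewords.
  weight 6: 3 codewords.
  weight 7: 1 codewords.
  weight 8: 1 codewords.
Minimum distance d = smallest w > 0 with A_w > 0 = 1.
Sanity: Σ A_w = 16 = 2^4 = 16 ✓.


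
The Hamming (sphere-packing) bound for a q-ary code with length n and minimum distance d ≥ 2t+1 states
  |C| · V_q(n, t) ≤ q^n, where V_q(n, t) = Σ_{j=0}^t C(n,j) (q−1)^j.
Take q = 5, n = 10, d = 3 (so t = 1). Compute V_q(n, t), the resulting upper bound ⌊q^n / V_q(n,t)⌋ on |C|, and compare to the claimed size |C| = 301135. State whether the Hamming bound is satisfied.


V_q(n, t) = 41, q^n = 9765625, Hamming bound = 238185, |C| = 301135 > bound (violated).

Step 1: Compute V_q(n, t) = Σ_{j=0}^1 C(n, j) (q−1)^j.
  j = 0: C(10,0)·(4)^0 = 1·1 = 1.
  j = 1: C(10,1)·(4)^1 = 10·4 = 40.
  V_q(n, t) = 1 + 40 = 41.
Step 2: q^n = 5^10 = 9765625.
Step 3: Hamming bound ⌊q^n / V_q(n,t)⌋ = ⌊9765625/41⌋ = 238185.
Step 4: Compare |C| = 301135 to 238185: violated.
The claimed |C| lies above the Hamming bound, so no 5-ary code of length 10 with d ≥ 3 can have 301135 codewords.


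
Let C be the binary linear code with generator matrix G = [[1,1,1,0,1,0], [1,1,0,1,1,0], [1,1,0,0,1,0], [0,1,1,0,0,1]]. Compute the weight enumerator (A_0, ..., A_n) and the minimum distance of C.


Weight distribution: A_0 = 1, A_1 = 2, A_2 = 2, A_3 = 4, A_4 = 5, A_5 = 2. Minimum distance d = 1.

Enumerate all 2^4 = 16 messages m ∈ F_2^4.
For each, compute codeword c = mG in F_2^6, then tally its weight.
  m = 0000 → c = 000000, weight = 0.
  m = 1000 → c = 111010, weight = 4.
  m = 0100 → c = 110110, weight = 4.
  m = 1100 → c = 001100, weight = 2.
  m = 0010 → c = 110010, weight = 3.
  m = 1010 → c = 001000, weight = 1.
  m = 0110 → c = 000100, weight = 1.
  m = 1110 → c = 111110, weight = 5.
  m = 0001 → c = 011001, weight = 3.
  m = 1001 → c = 100011, weight = 3.
  m = 0101 → c = 101111, weight = 5.
  m = 1101 → c = 010101, weight = 3.
  m = 0011 → c = 101011, weight = 4.
  m = 1011 → c = 010001, weight = 2.
  m = 0111 → c = 011101, weight = 4.
  m = 1111 → c = 100111, weight = 4.
Tally weights:
  weight 0: 1 codewords.
  weight 1: 2 codewords.
  weight 2: 2 codewords.
  weight 3: 4 codewords.
  weight 4: 5 codewords.
  weight 5: 2 codewords.
Minimum distance d = smallest w > 0 with A_w > 0 = 1.
Sanity: Σ A_w = 16 = 2^4 = 16 ✓.


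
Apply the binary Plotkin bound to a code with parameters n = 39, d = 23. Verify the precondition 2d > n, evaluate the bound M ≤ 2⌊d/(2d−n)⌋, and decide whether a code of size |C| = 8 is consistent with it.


Plotkin bound M ≤ 6; given |C| = 8 > bound (violated).

Check applicability: 2d = 46, n = 39.
2d − n = 7 > 0, so Plotkin applies.
Compute d/(2d−n) = 23/7 ≈ 3.2857.
⌊d/(2d−n)⌋ = 3.
Plotkin bound: M ≤ 2·3 = 6.
Given |C| = 8, check: VIOLATED.
This |C| is above the Plotkin bound, so no binary code with n = 39, d = 23 and 8 codewords exists.


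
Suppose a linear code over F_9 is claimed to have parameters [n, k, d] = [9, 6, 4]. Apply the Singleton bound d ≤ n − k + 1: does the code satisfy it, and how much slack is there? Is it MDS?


Singleton RHS = n − k + 1 = 4, slack = 0, bound satisfied, MDS.

Singleton bound: d ≤ n − k + 1.
Here n = 9, k = 6, so n − k + 1 = 4.
Given d = 4, check d ≤ 4: YES.
Slack = (n − k + 1) − d = 0.
The code is MDS (slack = 0).
Description: the claimed parameters are [9, 6, 4]_9; such a code would be MDS (meets Singleton bound).


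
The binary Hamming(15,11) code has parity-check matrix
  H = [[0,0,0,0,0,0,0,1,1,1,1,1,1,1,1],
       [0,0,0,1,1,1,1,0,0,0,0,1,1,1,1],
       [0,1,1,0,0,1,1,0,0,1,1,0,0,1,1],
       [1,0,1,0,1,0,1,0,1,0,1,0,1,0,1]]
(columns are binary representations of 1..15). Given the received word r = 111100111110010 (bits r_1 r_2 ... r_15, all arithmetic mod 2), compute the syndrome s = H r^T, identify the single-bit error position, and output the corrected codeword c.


s = (1, 1, 0, 1)^T, error position = 13, corrected codeword c = 111100111110110

Compute s = H r^T mod 2 one row at a time:
  s_1 = 1 + 1 + 1 + 1 + 0 + 0 + 1 + 0 = 5 ≡ 1 (mod 2).
  s_2 = 1 + 0 + 0 + 1 + 0 + 0 + 1 + 0 = 3 ≡ 1 (mod 2).
  s_3 = 1 + 1 + 0 + 1 + 1 + 1 + 1 + 0 = 6 ≡ 0 (mod 2).
  s_4 = 1 + 1 + 0 + 1 + 1 + 1 + 0 + 0 = 5 ≡ 1 (mod 2).
s = (1, 1, 0, 1)^T — this equals column 13 of H (binary 1101), so error is at position 13.
Correct: flip bit 13 of r = 111100111110010 to get c = 111100111110110.


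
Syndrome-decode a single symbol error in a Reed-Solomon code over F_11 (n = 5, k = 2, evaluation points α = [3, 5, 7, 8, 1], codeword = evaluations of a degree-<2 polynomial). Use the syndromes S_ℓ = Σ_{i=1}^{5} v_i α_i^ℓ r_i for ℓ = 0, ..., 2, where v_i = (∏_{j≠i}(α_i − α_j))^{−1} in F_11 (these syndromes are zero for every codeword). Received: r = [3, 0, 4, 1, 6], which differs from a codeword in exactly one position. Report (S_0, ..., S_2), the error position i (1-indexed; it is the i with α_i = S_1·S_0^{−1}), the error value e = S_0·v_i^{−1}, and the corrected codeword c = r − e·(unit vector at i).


S = (1, 7, 5), error at position 3, error magnitude e = 7, c = [3, 0, 8, 1, 6].

Step 1: column multipliers v_i = (∏_{j≠i}(α_i − α_j))^{−1} mod 11.
  i = 1 (α = 3): (3−5)(3−7)(3−8)(3−1) = (−2)·(−4)·(−5)·2 = −80 ≡ 8, so v_1 = 8^{−1} = 7 (mod 11).
  i = 2 (α = 5): (5−3)(5−7)(5−8)(5−1) = 2·(−2)·(−3)·4 = 48 ≡ 4, so v_2 = 4^{−1} = 3 (mod 11).
  i = 3 (α = 7): (7−3)(7−5)(7−8)(7−1) = 4·2·(−1)·6 = −48 ≡ 7, so v_3 = 7^{−1} = 8 (mod 11).
  i = 4 (α = 8): (8−3)(8−5)(8−7)(8−1) = 5·3·1·7 = 105 ≡ 6, so v_4 = 6^{−1} = 2 (mod 11).
  i = 5 (α = 1): (1−3)(1−5)(1−7)(1−8) = (−2)·(−4)·(−6)·(−7) = 336 ≡ 6, so v_5 = 6^{−1} = 2 (mod 11).
  v = [7, 3, 8, 2, 2].
Step 2: syndromes of r = [3, 0, 4, 1, 6] (all sums mod 11).
  S_0 = Σ v_i r_i = 7·3 + 3·0 + 8·4 + 2·1 + 2·6 = 67 ≡ 1.
  S_1 = Σ v_i α_i r_i = 7·3·3 + 3·5·0 + 8·7·4 + 2·8·1 + 2·1·6 = 315 ≡ 7.
  α_i^2 mod 11 = [9, 3, 5, 9, 1].
  S_2 = Σ v_i α_i^2 r_i = 7·9·3 + 3·3·0 + 8·5·4 + 2·9·1 + 2·1·6 = 379 ≡ 5.
  S = (1, 7, 5) ≠ 0, so r is not a codeword (an error is present).
Step 3: locate the error. For a single error e at position i, S_ℓ = v_i·e·α_i^ℓ, so α_err = S_1/S_0.
  S_0^{−1} = 1^{−1} = 1 (mod 11), so α_err = 7·1 = 7 ≡ 7 = α_3. Error position i = 3.
  Consistency check: S_2/S_1 = 5·8 = 40 ≡ 7 = α_err ✓ (single-error assumption holds).
Step 4: error magnitude e = S_0/v_3 = S_0·∏_{j≠3}(α_3 − α_j) = 1·7 = 7 ≡ 7 (mod 11).
Step 5: correct position 3: c_3 = r_3 − e = 4 − 7 ≡ 8 (mod 11). Hence c = [3, 0, 8, 1, 6].
  Check: interpolating c through the α_i gives m(x) = 2 + 4·x (degree < 2) with m(α_i) = c_i for every i, so c is indeed a codeword.


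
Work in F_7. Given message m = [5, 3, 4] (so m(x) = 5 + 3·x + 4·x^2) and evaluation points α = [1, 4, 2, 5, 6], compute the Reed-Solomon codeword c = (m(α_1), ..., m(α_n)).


c = [5, 4, 6, 1, 6]

Message polynomial: m(x) = 5 + 3·x + 4·x^2 (mod 7).
For each evaluation point α_i, compute m(α_i) mod 7:
  α_1 = 1: Horner steps 4 → 0 → 5, so m(1) = 5.
  α_2 = 4: Horner steps 4 → 5 → 4, so m(4) = 4.
  α_3 = 2: Horner steps 4 → 4 → 6, so m(2) = 6.
  α_4 = 5: Horner steps 4 → 2 → 1, so m(5) = 1.
  α_5 = 6: Horner steps 4 → 6 → 6, so m(6) = 6.
Codeword c = [5, 4, 6, 1, 6] ∈ F_7^5.


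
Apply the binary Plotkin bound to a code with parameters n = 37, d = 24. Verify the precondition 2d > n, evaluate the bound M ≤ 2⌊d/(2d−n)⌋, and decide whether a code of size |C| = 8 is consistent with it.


Plotkin bound M ≤ 4; given |C| = 8 > bound (violated).

Check applicability: 2d = 48, n = 37.
2d − n = 11 > 0, so Plotkin applies.
Compute d/(2d−n) = 24/11 ≈ 2.1818.
⌊d/(2d−n)⌋ = 2.
Plotkin bound: M ≤ 2·2 = 4.
Given |C| = 8, check: VIOLATED.
This |C| is above the Plotkin bound, so no binary code with n = 37, d = 24 and 8 codewords exists.


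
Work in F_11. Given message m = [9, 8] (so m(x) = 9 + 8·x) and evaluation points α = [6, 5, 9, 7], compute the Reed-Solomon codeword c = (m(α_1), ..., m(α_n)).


c = [2, 5, 4, 10]

Message polynomial: m(x) = 9 + 8·x (mod 11).
For each evaluation point α_i, compute m(α_i) mod 11:
  α_1 = 6: Horner steps 8 → 2, so m(6) = 2.
  α_2 = 5: Horner steps 8 → 5, so m(5) = 5.
  α_3 = 9: Horner steps 8 → 4, so m(9) = 4.
  α_4 = 7: Horner steps 8 → 10, so m(7) = 10.
Codeword c = [2, 5, 4, 10] ∈ F_11^4.


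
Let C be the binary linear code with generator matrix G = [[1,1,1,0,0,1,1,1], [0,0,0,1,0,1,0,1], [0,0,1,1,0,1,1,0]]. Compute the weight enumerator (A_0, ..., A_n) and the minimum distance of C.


Weight distribution: A_0 = 1, A_3 = 3, A_4 = 2, A_5 = 1, A_6 = 1. Minimum distance d = 3.

Enumerate all 2^3 = 8 messages m ∈ F_2^3.
For each, compute codeword c = mG in F_2^8, then tally its weight.
  m = 000 → c = 00000000, weight = 0.
  m = 100 → c = 11100111, weight = 6.
  m = 010 → c = 00010101, weight = 3.
  m = 110 → c = 11110010, weight = 5.
  m = 001 → c = 00110110, weight = 4.
  m = 101 → c = 11010001, weight = 4.
  m = 011 → c = 00100011, weight = 3.
  m = 111 → c = 11000100, weight = 3.
Tally weights:
  weight 0: 1 codewords.
  weight 3: 3 codewords.
  weight 4: 2 codewords.
  weight 5: 1 codewords.
  weight 6: 1 codewords.
Minimum distance d = smallest w > 0 with A_w > 0 = 3.
Sanity: Σ A_w = 8 = 2^3 = 8 ✓.


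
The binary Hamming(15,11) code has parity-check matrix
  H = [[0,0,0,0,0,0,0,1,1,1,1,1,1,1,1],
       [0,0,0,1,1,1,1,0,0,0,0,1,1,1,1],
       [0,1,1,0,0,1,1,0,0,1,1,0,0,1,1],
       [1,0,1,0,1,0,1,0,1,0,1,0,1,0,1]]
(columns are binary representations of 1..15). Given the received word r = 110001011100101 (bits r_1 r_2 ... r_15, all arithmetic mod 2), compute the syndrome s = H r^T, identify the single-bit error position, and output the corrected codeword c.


s = (1, 1, 0, 0)^T, error position = 12, corrected codeword c = 110001011101101

Compute s = H r^T mod 2 one row at a time:
  s_1 = 1 + 1 + 1 + 0 + 0 + 1 + 0 + 1 = 5 ≡ 1 (mod 2).
  s_2 = 0 + 0 + 1 + 0 + 0 + 1 + 0 + 1 = 3 ≡ 1 (mod 2).
  s_3 = 1 + 0 + 1 + 0 + 1 + 0 + 0 + 1 = 4 ≡ 0 (mod 2).
  s_4 = 1 + 0 + 0 + 0 + 1 + 0 + 1 + 1 = 4 ≡ 0 (mod 2).
s = (1, 1, 0, 0)^T — this equals column 12 of H (binary 1100), so error is at position 12.
Correct: flip bit 12 of r = 110001011100101 to get c = 110001011101101.


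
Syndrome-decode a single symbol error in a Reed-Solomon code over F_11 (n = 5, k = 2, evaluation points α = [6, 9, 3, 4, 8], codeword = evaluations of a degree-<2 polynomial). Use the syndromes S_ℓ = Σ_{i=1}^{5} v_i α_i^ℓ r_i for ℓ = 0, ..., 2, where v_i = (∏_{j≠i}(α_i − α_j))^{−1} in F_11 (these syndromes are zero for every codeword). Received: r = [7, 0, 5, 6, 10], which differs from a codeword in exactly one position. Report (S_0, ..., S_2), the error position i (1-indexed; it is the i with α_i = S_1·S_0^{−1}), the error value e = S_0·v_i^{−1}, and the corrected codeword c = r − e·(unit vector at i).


S = (7, 9, 10), error at position 1, error magnitude e = 10, c = [8, 0, 5, 6, 10].

Step 1: column multipliers v_i = (∏_{j≠i}(α_i − α_j))^{−1} mod 11.
  i = 1 (α = 6): (6−9)(6−3)(6−4)(6−8) = (−3)·3·2·(−2) = 36 ≡ 3, so v_1 = 3^{−1} = 4 (mod 11).
  i = 2 (α = 9): (9−6)(9−3)(9−4)(9−8) = 3·6·5·1 = 90 ≡ 2, so v_2 = 2^{−1} = 6 (mod 11).
  i = 3 (α = 3): (3−6)(3−9)(3−4)(3−8) = (−3)·(−6)·(−1)·(−5) = 90 ≡ 2, so v_3 = 2^{−1} = 6 (mod 11).
  i = 4 (α = 4): (4−6)(4−9)(4−3)(4−8) = (−2)·(−5)·1·(−4) = −40 ≡ 4, so v_4 = 4^{−1} = 3 (mod 11).
  i = 5 (α = 8): (8−6)(8−9)(8−3)(8−4) = 2·(−1)·5·4 = −40 ≡ 4, so v_5 = 4^{−1} = 3 (mod 11).
  v = [4, 6, 6, 3, 3].
Step 2: syndromes of r = [7, 0, 5, 6, 10] (all sums mod 11).
  S_0 = Σ v_i r_i = 4·7 + 6·0 + 6·5 + 3·6 + 3·10 = 106 ≡ 7.
  S_1 = Σ v_i α_i r_i = 4·6·7 + 6·9·0 + 6·3·5 + 3·4·6 + 3·8·10 = 570 ≡ 9.
  α_i^2 mod 11 = [3, 4, 9, 5, 9].
  S_2 = Σ v_i α_i^2 r_i = 4·3·7 + 6·4·0 + 6·9·5 + 3·5·6 + 3·9·10 = 714 ≡ 10.
  S = (7, 9, 10) ≠ 0, so r is not a codeword (an error is present).
Step 3: locate the error. For a single error e at position i, S_ℓ = v_i·e·α_i^ℓ, so α_err = S_1/S_0.
  S_0^{−1} = 7^{−1} = 8 (mod 11), so α_err = 9·8 = 72 ≡ 6 = α_1. Error position i = 1.
  Consistency check: S_2/S_1 = 10·5 = 50 ≡ 6 = α_err ✓ (single-error assumption holds).
Step 4: error magnitude e = S_0/v_1 = S_0·∏_{j≠1}(α_1 − α_j) = 7·3 = 21 ≡ 10 (mod 11).
Step 5: correct position 1: c_1 = r_1 − e = 7 − 10 ≡ 8 (mod 11). Hence c = [8, 0, 5, 6, 10].
  Check: interpolating c through the α_i gives m(x) = 2 + 1·x (degree < 2) with m(α_i) = c_i for every i, so c is indeed a codeword.


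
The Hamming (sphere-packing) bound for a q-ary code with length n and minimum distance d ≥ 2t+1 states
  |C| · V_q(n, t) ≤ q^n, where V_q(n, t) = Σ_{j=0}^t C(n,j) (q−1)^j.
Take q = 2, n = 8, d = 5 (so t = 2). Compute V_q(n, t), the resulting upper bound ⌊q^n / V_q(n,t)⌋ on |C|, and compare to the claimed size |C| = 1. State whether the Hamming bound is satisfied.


V_q(n, t) = 37, q^n = 256, Hamming bound = 6, |C| = 1 ≤ bound (satisfied).

Step 1: Compute V_q(n, t) = Σ_{j=0}^2 C(n, j) (q−1)^j.
  j = 0: C(8,0)·(1)^0 = 1·1 = 1.
  j = 1: C(8,1)·(1)^1 = 8·1 = 8.
  j = 2: C(8,2)·(1)^2 = 28·1 = 28.
  V_q(n, t) = 1 + 8 + 28 = 37.
Step 2: q^n = 2^8 = 256.
Step 3: Hamming bound ⌊q^n / V_q(n,t)⌋ = ⌊256/37⌋ = 6.
Step 4: Compare |C| = 1 to 6: satisfied.
The claimed |C| lies below the Hamming bound.


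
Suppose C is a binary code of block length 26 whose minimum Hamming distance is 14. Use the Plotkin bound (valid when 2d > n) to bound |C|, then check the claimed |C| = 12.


Plotkin bound M ≤ 14; given |C| = 12 ≤ bound (satisfied).

Check applicability: 2d = 28, n = 26.
2d − n = 2 > 0, so Plotkin applies.
Compute d/(2d−n) = 14/2 ≈ 7.0000.
⌊d/(2d−n)⌋ = 7.
Plotkin bound: M ≤ 2·7 = 14.
Given |C| = 12, check: satisfied.
This |C| is below the Plotkin bound.


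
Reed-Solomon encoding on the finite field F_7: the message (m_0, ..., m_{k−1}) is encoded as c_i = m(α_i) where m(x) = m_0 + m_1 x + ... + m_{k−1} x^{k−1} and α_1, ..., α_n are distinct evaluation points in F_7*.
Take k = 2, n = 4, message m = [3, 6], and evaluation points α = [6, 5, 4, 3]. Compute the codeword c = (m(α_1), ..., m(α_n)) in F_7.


c = [4, 5, 6, 0]

Message polynomial: m(x) = 3 + 6·x (mod 7).
For each evaluation point α_i, compute m(α_i) mod 7:
  α_1 = 6: Horner steps 6 → 4, so m(6) = 4.
  α_2 = 5: Horner steps 6 → 5, so m(5) = 5.
  α_3 = 4: Horner steps 6 → 6, so m(4) = 6.
  α_4 = 3: Horner steps 6 → 0, so m(3) = 0.
Codeword c = [4, 5, 6, 0] ∈ F_7^4.


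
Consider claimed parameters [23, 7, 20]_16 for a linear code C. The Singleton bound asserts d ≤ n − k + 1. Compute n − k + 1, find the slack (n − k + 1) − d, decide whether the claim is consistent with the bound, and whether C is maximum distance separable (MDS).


Singleton RHS = n − k + 1 = 17, slack = -3, bound violated (no such code; not MDS).

Singleton bound: d ≤ n − k + 1.
Here n = 23, k = 7, so n − k + 1 = 17.
Given d = 20, check d ≤ 17: NO.
Slack = (n − k + 1) − d = -3.
The slack is negative: d = 20 exceeds n − k + 1 = 17 by 3, so the Singleton bound is violated and no linear [23, 7, 20]_16 code can exist. In particular it is not MDS (MDS requires d = n − k + 1 exactly).
Description: the claimed parameters are [23, 7, 20]_16; such a code would be impossible (violates the Singleton bound).


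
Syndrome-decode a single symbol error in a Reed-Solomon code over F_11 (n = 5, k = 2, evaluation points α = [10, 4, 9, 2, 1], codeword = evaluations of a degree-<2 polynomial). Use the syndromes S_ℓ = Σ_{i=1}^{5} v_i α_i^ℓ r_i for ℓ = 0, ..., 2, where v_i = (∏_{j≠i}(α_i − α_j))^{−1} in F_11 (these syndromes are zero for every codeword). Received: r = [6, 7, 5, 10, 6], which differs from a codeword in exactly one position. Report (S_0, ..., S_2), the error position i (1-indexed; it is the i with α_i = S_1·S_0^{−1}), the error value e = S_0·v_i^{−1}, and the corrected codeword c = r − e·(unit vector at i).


S = (10, 1, 10), error at position 1, error magnitude e = 8, c = [9, 7, 5, 10, 6].

Step 1: column multipliers v_i = (∏_{j≠i}(α_i − α_j))^{−1} mod 11.
  i = 1 (α = 10): (10−4)(10−9)(10−2)(10−1) = 6·1·8·9 = 432 ≡ 3, so v_1 = 3^{−1} = 4 (mod 11).
  i = 2 (α = 4): (4−10)(4−9)(4−2)(4−1) = (−6)·(−5)·2·3 = 180 ≡ 4, so v_2 = 4^{−1} = 3 (mod 11).
  i = 3 (α = 9): (9−10)(9−4)(9−2)(9−1) = (−1)·5·7·8 = −280 ≡ 6, so v_3 = 6^{−1} = 2 (mod 11).
  i = 4 (α = 2): (2−10)(2−4)(2−9)(2−1) = (−8)·(−2)·(−7)·1 = −112 ≡ 9, so v_4 = 9^{−1} = 5 (mod 11).
  i = 5 (α = 1): (1−10)(1−4)(1−9)(1−2) = (−9)·(−3)·(−8)·(−1) = 216 ≡ 7, so v_5 = 7^{−1} = 8 (mod 11).
  v = [4, 3, 2, 5, 8].
Step 2: syndromes of r = [6, 7, 5, 10, 6] (all sums mod 11).
  S_0 = Σ v_i r_i = 4·6 + 3·7 + 2·5 + 5·10 + 8·6 = 153 ≡ 10.
  S_1 = Σ v_i α_i r_i = 4·10·6 + 3·4·7 + 2·9·5 + 5·2·10 + 8·1·6 = 562 ≡ 1.
  α_i^2 mod 11 = [1, 5, 4, 4, 1].
  S_2 = Σ v_i α_i^2 r_i = 4·1·6 + 3·5·7 + 2·4·5 + 5·4·10 + 8·1·6 = 417 ≡ 10.
  S = (10, 1, 10) ≠ 0, so r is not a codeword (an error is present).
Step 3: locate the error. For a single error e at position i, S_ℓ = v_i·e·α_i^ℓ, so α_err = S_1/S_0.
  S_0^{−1} = 10^{−1} = 10 (mod 11), so α_err = 1·10 = 10 ≡ 10 = α_1. Error position i = 1.
  Consistency check: S_2/S_1 = 10·1 = 10 ≡ 10 = α_err ✓ (single-error assumption holds).
Step 4: error magnitude e = S_0/v_1 = S_0·∏_{j≠1}(α_1 − α_j) = 10·3 = 30 ≡ 8 (mod 11).
Step 5: correct position 1: c_1 = r_1 − e = 6 − 8 ≡ 9 (mod 11). Hence c = [9, 7, 5, 10, 6].
  Check: interpolating c through the α_i gives m(x) = 2 + 4·x (degree < 2) with m(α_i) = c_i for every i, so c is indeed a codeword.
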